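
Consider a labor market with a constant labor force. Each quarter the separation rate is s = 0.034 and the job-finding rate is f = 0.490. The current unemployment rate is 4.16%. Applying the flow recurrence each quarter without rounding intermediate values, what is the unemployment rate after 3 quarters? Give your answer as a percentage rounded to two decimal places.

With a fixed labor force, u_{t+1} = u_t + s·(1−u_t) − f·u_t = u_t·(1−s−f) + s.
Here 1−s−f = 0.476 and s = 0.034.
u_1 = 0.041600 × 0.476 + 0.034 = 0.053802.
u_2 = 0.053802 × 0.476 + 0.034 = 0.059610.
u_3 = 0.059610 × 0.476 + 0.034 = 0.062374.

Unemployment rate after three quarters ≈ 6.24%.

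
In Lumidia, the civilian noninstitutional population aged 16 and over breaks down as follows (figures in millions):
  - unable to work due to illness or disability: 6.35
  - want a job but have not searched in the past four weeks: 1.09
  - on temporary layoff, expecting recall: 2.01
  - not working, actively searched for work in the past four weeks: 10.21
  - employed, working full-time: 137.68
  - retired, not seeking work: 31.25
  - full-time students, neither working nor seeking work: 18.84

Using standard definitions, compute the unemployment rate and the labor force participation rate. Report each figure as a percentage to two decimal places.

Employed = 137.68 million.
Unemployed = 2.01 + 10.21 = 12.22 million (jobless and actively searching, or on temporary layoff).
Labor force = 137.68 + 12.22 = 149.90 million.
Not in labor force = 6.35 + 1.09 + 31.25 + 18.84 = 57.53 million (those not working and not actively searching are outside the labor force — including those who want a job but have given up searching).
Civilian working-age population = 149.90 + 57.53 = 207.43 million.
Unemployment rate = 12.22 / 149.90 = 8.15%.
Labor force participation rate = 149.90 / 207.43 = 72.27%.

Unemployment rate ≈ 8.15%; labor force participation rate ≈ 72.27%.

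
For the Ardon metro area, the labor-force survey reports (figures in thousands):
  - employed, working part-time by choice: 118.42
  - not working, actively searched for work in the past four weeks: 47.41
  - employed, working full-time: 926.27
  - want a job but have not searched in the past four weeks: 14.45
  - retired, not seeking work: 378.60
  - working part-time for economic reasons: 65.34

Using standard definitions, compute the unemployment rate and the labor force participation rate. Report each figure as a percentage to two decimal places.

Employed = 118.42 + 926.27 + 65.34 = 1,110.03 thousand (anyone who worked, including part-time for economic reasons, counts as employed).
Unemployed = 47.41 thousand.
Labor force = 1,110.03 + 47.41 = 1,157.44 thousand.
Not in labor force = 14.45 + 378.60 = 393.05 thousand (those not working and not actively searching are outside the labor force — including those who want a job but have given up searching).
Civilian working-age population = 1,157.44 + 393.05 = 1,550.49 thousand.
Unemployment rate = 47.41 / 1,157.44 = 4.10%.
Labor force participation rate = 1,157.44 / 1,550.49 = 74.65%.

Unemployment rate ≈ 4.10%; labor force participation rate ≈ 74.65%.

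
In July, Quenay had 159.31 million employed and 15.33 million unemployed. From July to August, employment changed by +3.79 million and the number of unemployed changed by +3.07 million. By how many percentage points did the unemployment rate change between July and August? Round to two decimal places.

July: labor force = 159.31 + 15.33 = 174.64; u = 15.33/174.64 = 8.78%.
August: labor force = 163.10 + 18.40 = 181.50; u = 18.40/181.50 = 10.14%.
Change = 10.14% − 8.78% = +1.36 pp.

The unemployment rate changed by +1.36 percentage points.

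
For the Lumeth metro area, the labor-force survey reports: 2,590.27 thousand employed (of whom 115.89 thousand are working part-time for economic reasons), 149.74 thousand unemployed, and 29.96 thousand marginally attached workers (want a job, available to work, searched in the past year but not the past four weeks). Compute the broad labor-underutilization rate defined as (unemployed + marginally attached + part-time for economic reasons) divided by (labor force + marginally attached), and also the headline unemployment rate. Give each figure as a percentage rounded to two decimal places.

Labor force = 2,590.27 + 149.74 = 2,740.01 thousand.
Numerator = 149.74 + 29.96 + 115.89 = 295.59 thousand.
Denominator = 2,740.01 + 29.96 = 2,769.97 thousand.
Broad rate = 295.59 / 2,769.97 = 10.67%.
Headline unemployment rate = 149.74 / 2,740.01 = 5.46%.

Broad underutilization rate ≈ 10.67%; headline unemployment rate ≈ 5.46%.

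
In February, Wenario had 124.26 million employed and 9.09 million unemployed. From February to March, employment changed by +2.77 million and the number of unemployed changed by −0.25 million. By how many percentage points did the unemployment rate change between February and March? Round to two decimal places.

February: labor force = 124.26 + 9.09 = 133.35; u = 9.09/133.35 = 6.82%.
March: labor force = 127.03 + 8.84 = 135.87; u = 8.84/135.87 = 6.51%.
Change = 6.51% − 6.82% = −0.31 pp.

The unemployment rate changed by −0.31 percentage points.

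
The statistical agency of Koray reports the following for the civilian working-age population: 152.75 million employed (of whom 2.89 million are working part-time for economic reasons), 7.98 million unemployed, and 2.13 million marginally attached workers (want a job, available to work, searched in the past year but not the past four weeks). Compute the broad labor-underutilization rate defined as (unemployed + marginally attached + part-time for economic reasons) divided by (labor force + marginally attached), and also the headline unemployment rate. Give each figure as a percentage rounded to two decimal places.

Broad underutilization rate ≈ 7.98%; headline unemployment rate ≈ 4.96%.

Labor force = 152.75 + 7.98 = 160.73 million.
Numerator = 7.98 + 2.13 + 2.89 = 13.00 million.
Denominator = 160.73 + 2.13 = 162.86 million.
Broad rate = 13.00 / 162.86 = 7.98%.
Headline unemployment rate = 7.98 / 160.73 = 4.96%.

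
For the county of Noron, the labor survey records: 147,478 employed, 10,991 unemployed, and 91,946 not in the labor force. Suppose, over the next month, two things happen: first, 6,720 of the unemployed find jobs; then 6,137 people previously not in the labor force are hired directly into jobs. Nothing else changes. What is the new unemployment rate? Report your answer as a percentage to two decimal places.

New unemployment rate ≈ 2.59%.

Initially, labor force = 147,478 + 10,991 = 158,469, so u = 10,991/158,469 = 6.94%.
After the first change, unemployed falls and employed rises by 6,720; labor force unchanged → E = 154,198, U = 4,271, labor force = 158,469.
After the second change, employed and labor force both rise by 6,137; unemployed unchanged → E = 160,335, U = 4,271, labor force = 164,606.
New unemployment rate = 4,271 / 164,606 = 2.59%.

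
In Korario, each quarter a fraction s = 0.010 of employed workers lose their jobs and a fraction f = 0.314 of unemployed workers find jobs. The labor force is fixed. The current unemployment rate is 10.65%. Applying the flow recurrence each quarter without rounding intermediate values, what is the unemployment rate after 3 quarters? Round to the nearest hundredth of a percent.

With a fixed labor force, u_{t+1} = u_t + s·(1−u_t) − f·u_t = u_t·(1−s−f) + s.
Here 1−s−f = 0.676 and s = 0.010.
u_1 = 0.106500 × 0.676 + 0.010 = 0.081994.
u_2 = 0.081994 × 0.676 + 0.010 = 0.065428.
u_3 = 0.065428 × 0.676 + 0.010 = 0.054229.

Unemployment rate after three quarters ≈ 5.42%.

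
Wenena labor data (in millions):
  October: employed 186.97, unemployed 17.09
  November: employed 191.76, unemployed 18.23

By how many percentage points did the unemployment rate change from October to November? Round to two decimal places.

The unemployment rate changed by +0.31 percentage points.

October: labor force = 186.97 + 17.09 = 204.06; u = 17.09/204.06 = 8.37%.
November: labor force = 191.76 + 18.23 = 209.99; u = 18.23/209.99 = 8.68%.
Change = 8.68% − 8.37% = +0.31 pp.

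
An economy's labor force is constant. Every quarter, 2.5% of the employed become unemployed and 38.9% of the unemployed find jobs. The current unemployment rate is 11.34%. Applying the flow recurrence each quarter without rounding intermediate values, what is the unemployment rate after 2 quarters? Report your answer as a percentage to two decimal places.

Unemployment rate after two quarters ≈ 7.86%.

With a fixed labor force, u_{t+1} = u_t + s·(1−u_t) − f·u_t = u_t·(1−s−f) + s.
Here 1−s−f = 0.586 and s = 0.025.
u_1 = 0.113400 × 0.586 + 0.025 = 0.091452.
u_2 = 0.091452 × 0.586 + 0.025 = 0.078591.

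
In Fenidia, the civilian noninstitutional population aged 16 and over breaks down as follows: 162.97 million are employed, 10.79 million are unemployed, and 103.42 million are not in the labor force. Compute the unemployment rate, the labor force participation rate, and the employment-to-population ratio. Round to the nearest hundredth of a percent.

Unemployment rate ≈ 6.21%; labor force participation rate ≈ 62.69%; employment-population ratio ≈ 58.80%.

Labor force = employed + unemployed = 162.97 + 10.79 = 173.76 million.
Working-age population = 173.76 + 103.42 = 277.18 million.
Unemployment rate = 10.79 / 173.76 = 6.21%.
Labor force participation rate = 173.76 / 277.18 = 62.69%.
Employment-population ratio = 162.97 / 277.18 = 58.80%.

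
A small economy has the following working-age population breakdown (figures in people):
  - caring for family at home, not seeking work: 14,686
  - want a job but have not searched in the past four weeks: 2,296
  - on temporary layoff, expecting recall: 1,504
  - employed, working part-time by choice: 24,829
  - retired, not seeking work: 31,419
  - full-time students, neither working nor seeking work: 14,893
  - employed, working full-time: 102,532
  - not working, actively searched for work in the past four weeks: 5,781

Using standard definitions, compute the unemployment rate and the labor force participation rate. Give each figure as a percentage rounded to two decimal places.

Unemployment rate ≈ 5.41%; labor force participation rate ≈ 68.02%.

Employed = 24,829 + 102,532 = 127,361.
Unemployed = 1,504 + 5,781 = 7,285 (jobless and actively searching, or on temporary layoff).
Labor force = 127,361 + 7,285 = 134,646.
Not in labor force = 14,686 + 2,296 + 31,419 + 14,893 = 63,294 (those not working and not actively searching are outside the labor force — including those who want a job but have given up searching).
Civilian working-age population = 134,646 + 63,294 = 197,940.
Unemployment rate = 7,285 / 134,646 = 5.41%.
Labor force participation rate = 134,646 / 197,940 = 68.02%.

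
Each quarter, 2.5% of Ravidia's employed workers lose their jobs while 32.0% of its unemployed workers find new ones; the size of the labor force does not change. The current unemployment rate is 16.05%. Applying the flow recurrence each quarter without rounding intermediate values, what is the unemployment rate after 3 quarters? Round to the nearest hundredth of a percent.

With a fixed labor force, u_{t+1} = u_t + s·(1−u_t) − f·u_t = u_t·(1−s−f) + s.
Here 1−s−f = 0.655 and s = 0.025.
u_1 = 0.160500 × 0.655 + 0.025 = 0.130128.
u_2 = 0.130128 × 0.655 + 0.025 = 0.110234.
u_3 = 0.110234 × 0.655 + 0.025 = 0.097203.

Unemployment rate after three quarters ≈ 9.72%.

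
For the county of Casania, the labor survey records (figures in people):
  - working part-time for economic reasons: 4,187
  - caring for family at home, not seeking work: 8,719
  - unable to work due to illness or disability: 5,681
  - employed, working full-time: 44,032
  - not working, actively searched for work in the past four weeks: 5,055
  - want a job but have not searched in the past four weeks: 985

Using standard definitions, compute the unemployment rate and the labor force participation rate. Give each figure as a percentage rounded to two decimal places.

Employed = 4,187 + 44,032 = 48,219 (anyone who worked, including part-time for economic reasons, counts as employed).
Unemployed = 5,055.
Labor force = 48,219 + 5,055 = 53,274.
Not in labor force = 8,719 + 5,681 + 985 = 15,385 (those not working and not actively searching are outside the labor force — including those who want a job but have given up searching).
Civilian working-age population = 53,274 + 15,385 = 68,659.
Unemployment rate = 5,055 / 53,274 = 9.49%.
Labor force participation rate = 53,274 / 68,659 = 77.59%.

Unemployment rate ≈ 9.49%; labor force participation rate ≈ 77.59%.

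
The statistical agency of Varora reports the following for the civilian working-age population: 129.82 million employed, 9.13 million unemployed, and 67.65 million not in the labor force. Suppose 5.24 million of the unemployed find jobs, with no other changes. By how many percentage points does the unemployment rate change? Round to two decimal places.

The unemployment rate changes by −3.77 percentage points.

Initially, labor force = 129.82 + 9.13 = 138.95 million, so u = 9.13/138.95 = 6.57%.
After the change, unemployed falls and employed rises by 5.24; labor force unchanged → E = 135.06, U = 3.89, labor force = 138.95 million.
New unemployment rate = 3.89 / 138.95 = 2.80%.
Change = 2.80% − 6.57% = −3.77 percentage points.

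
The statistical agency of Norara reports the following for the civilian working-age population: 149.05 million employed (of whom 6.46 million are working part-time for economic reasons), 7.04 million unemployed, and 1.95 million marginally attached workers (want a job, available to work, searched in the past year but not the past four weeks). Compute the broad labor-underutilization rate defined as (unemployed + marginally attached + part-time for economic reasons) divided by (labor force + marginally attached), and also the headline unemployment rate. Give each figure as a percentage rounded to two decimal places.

Labor force = 149.05 + 7.04 = 156.09 million.
Numerator = 7.04 + 1.95 + 6.46 = 15.45 million.
Denominator = 156.09 + 1.95 = 158.04 million.
Broad rate = 15.45 / 158.04 = 9.78%.
Headline unemployment rate = 7.04 / 156.09 = 4.51%.

Broad underutilization rate ≈ 9.78%; headline unemployment rate ≈ 4.51%.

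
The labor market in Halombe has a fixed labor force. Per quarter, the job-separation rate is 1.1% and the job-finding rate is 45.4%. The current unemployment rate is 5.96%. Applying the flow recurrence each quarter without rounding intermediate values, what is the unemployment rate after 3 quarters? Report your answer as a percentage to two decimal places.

With a fixed labor force, u_{t+1} = u_t + s·(1−u_t) − f·u_t = u_t·(1−s−f) + s.
Here 1−s−f = 0.535 and s = 0.011.
u_1 = 0.059600 × 0.535 + 0.011 = 0.042886.
u_2 = 0.042886 × 0.535 + 0.011 = 0.033944.
u_3 = 0.033944 × 0.535 + 0.011 = 0.029160.

Unemployment rate after three quarters ≈ 2.92%.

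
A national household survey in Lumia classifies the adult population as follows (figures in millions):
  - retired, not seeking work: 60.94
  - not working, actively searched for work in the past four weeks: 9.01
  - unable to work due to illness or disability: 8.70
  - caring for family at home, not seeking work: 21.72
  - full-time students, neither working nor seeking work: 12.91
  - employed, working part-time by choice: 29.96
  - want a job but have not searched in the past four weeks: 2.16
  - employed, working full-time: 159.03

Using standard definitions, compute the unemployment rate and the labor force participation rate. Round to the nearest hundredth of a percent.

Employed = 29.96 + 159.03 = 188.99 million.
Unemployed = 9.01 million.
Labor force = 188.99 + 9.01 = 198.00 million.
Not in labor force = 60.94 + 8.70 + 21.72 + 12.91 + 2.16 = 106.43 million (those not working and not actively searching are outside the labor force — including those who want a job but have given up searching).
Civilian working-age population = 198.00 + 106.43 = 304.43 million.
Unemployment rate = 9.01 / 198.00 = 4.55%.
Labor force participation rate = 198.00 / 304.43 = 65.04%.

Unemployment rate ≈ 4.55%; labor force participation rate ≈ 65.04%.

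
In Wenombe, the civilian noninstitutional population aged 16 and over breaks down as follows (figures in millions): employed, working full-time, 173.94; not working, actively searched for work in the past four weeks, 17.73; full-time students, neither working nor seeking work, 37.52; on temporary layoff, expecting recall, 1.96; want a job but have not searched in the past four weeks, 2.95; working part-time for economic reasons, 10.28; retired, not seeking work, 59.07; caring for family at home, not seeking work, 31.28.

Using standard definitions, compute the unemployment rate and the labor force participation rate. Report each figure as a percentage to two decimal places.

Employed = 173.94 + 10.28 = 184.22 million (anyone who worked, including part-time for economic reasons, counts as employed).
Unemployed = 17.73 + 1.96 = 19.69 million (jobless and actively searching, or on temporary layoff).
Labor force = 184.22 + 19.69 = 203.91 million.
Not in labor force = 37.52 + 2.95 + 59.07 + 31.28 = 130.82 million (those not working and not actively searching are outside the labor force — including those who want a job but have given up searching).
Civilian working-age population = 203.91 + 130.82 = 334.73 million.
Unemployment rate = 19.69 / 203.91 = 9.66%.
Labor force participation rate = 203.91 / 334.73 = 60.92%.

Unemployment rate ≈ 9.66%; labor force participation rate ≈ 60.92%.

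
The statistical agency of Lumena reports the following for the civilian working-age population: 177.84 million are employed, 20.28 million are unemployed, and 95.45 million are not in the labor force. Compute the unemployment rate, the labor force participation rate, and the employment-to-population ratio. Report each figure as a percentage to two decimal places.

Unemployment rate ≈ 10.24%; labor force participation rate ≈ 67.49%; employment-population ratio ≈ 60.58%.

Labor force = employed + unemployed = 177.84 + 20.28 = 198.12 million.
Working-age population = 198.12 + 95.45 = 293.57 million.
Unemployment rate = 20.28 / 198.12 = 10.24%.
Labor force participation rate = 198.12 / 293.57 = 67.49%.
Employment-population ratio = 177.84 / 293.57 = 60.58%.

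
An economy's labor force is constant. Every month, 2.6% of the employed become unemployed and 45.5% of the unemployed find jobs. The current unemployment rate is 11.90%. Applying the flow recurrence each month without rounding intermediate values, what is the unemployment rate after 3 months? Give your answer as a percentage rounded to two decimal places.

Unemployment rate after three months ≈ 6.31%.

With a fixed labor force, u_{t+1} = u_t + s·(1−u_t) − f·u_t = u_t·(1−s−f) + s.
Here 1−s−f = 0.519 and s = 0.026.
u_1 = 0.119000 × 0.519 + 0.026 = 0.087761.
u_2 = 0.087761 × 0.519 + 0.026 = 0.071548.
u_3 = 0.071548 × 0.519 + 0.026 = 0.063133.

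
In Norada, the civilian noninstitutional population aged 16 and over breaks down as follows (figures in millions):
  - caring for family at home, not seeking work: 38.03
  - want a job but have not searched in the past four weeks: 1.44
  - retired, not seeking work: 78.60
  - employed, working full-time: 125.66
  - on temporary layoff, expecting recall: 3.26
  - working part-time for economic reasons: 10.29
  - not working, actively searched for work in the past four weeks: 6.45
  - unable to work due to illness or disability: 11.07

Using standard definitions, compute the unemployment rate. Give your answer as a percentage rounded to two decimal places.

Unemployment rate ≈ 6.67%.

Employed = 125.66 + 10.29 = 135.95 million (anyone who worked, including part-time for economic reasons, counts as employed).
Unemployed = 3.26 + 6.45 = 9.71 million (jobless and actively searching, or on temporary layoff).
Labor force = 135.95 + 9.71 = 145.66 million.
Unemployment rate = 9.71 / 145.66 = 6.67%.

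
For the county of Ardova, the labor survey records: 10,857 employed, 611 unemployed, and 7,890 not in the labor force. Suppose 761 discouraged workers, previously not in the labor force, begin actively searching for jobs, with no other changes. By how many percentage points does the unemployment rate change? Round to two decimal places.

Initially, labor force = 10,857 + 611 = 11,468, so u = 611/11,468 = 5.33%.
After the change, unemployed and labor force both rise by 761 → E = 10,857, U = 1,372, labor force = 12,229.
New unemployment rate = 1,372 / 12,229 = 11.22%.
Change = 11.22% − 5.33% = +5.89 percentage points.

The unemployment rate changes by +5.89 percentage points.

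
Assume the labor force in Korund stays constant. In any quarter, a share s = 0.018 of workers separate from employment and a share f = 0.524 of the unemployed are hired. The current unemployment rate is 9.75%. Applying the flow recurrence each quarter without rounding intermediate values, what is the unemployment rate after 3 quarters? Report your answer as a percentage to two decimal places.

With a fixed labor force, u_{t+1} = u_t + s·(1−u_t) − f·u_t = u_t·(1−s−f) + s.
Here 1−s−f = 0.458 and s = 0.018.
u_1 = 0.097500 × 0.458 + 0.018 = 0.062655.
u_2 = 0.062655 × 0.458 + 0.018 = 0.046696.
u_3 = 0.046696 × 0.458 + 0.018 = 0.039387.

Unemployment rate after three quarters ≈ 3.94%.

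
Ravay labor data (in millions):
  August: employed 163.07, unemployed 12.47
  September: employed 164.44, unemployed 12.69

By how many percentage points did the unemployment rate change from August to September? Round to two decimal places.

August: labor force = 163.07 + 12.47 = 175.54; u = 12.47/175.54 = 7.10%.
September: labor force = 164.44 + 12.69 = 177.13; u = 12.69/177.13 = 7.16%.
Change = 7.16% − 7.10% = +0.06 pp.

The unemployment rate changed by +0.06 percentage points.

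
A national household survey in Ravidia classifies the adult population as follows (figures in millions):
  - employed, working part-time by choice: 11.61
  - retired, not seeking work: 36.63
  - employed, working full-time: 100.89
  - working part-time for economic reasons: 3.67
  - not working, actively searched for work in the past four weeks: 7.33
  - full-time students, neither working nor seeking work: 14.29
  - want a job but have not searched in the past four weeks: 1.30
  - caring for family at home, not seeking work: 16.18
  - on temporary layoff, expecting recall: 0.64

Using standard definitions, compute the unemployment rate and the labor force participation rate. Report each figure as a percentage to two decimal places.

Unemployment rate ≈ 6.42%; labor force participation rate ≈ 64.47%.

Employed = 11.61 + 100.89 + 3.67 = 116.17 million (anyone who worked, including part-time for economic reasons, counts as employed).
Unemployed = 7.33 + 0.64 = 7.97 million (jobless and actively searching, or on temporary layoff).
Labor force = 116.17 + 7.97 = 124.14 million.
Not in labor force = 36.63 + 14.29 + 1.30 + 16.18 = 68.40 million (those not working and not actively searching are outside the labor force — including those who want a job but have given up searching).
Civilian working-age population = 124.14 + 68.40 = 192.54 million.
Unemployment rate = 7.97 / 124.14 = 6.42%.
Labor force participation rate = 124.14 / 192.54 = 64.47%.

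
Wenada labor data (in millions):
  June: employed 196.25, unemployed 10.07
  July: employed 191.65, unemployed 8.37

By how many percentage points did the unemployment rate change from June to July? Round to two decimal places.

June: labor force = 196.25 + 10.07 = 206.32; u = 10.07/206.32 = 4.88%.
July: labor force = 191.65 + 8.37 = 200.02; u = 8.37/200.02 = 4.18%.
Change = 4.18% − 4.88% = −0.70 pp.

The unemployment rate changed by −0.70 percentage points.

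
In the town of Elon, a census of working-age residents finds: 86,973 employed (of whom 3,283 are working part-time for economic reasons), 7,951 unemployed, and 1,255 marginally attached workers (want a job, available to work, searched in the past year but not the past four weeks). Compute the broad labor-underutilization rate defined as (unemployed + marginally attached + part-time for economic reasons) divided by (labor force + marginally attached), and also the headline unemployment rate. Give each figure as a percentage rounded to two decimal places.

Labor force = 86,973 + 7,951 = 94,924.
Numerator = 7,951 + 1,255 + 3,283 = 12,489.
Denominator = 94,924 + 1,255 = 96,179.
Broad rate = 12,489 / 96,179 = 12.99%.
Headline unemployment rate = 7,951 / 94,924 = 8.38%.

Broad underutilization rate ≈ 12.99%; headline unemployment rate ≈ 8.38%.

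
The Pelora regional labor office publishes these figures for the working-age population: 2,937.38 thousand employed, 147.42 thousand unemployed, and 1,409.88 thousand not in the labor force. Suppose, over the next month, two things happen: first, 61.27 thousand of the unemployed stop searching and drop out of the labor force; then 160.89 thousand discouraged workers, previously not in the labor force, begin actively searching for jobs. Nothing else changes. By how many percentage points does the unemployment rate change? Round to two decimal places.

The unemployment rate changes by +2.98 percentage points.

Initially, labor force = 2,937.38 + 147.42 = 3,084.80 thousand, so u = 147.42/3,084.80 = 4.78%.
After the first change, unemployed and labor force both fall by 61.27 → E = 2,937.38, U = 86.15, labor force = 3,023.53 thousand.
After the second change, unemployed and labor force both rise by 160.89 → E = 2,937.38, U = 247.04, labor force = 3,184.42 thousand.
New unemployment rate = 247.04 / 3,184.42 = 7.76%.
Change = 7.76% − 4.78% = +2.98 percentage points.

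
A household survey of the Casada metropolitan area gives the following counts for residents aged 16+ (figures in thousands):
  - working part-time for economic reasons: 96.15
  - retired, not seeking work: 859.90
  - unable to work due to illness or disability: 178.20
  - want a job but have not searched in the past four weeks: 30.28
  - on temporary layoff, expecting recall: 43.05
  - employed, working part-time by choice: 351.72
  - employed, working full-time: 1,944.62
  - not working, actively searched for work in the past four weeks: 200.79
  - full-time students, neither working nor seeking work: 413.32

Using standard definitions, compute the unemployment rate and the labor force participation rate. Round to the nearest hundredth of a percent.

Unemployment rate ≈ 9.25%; labor force participation rate ≈ 64.02%.

Employed = 96.15 + 351.72 + 1,944.62 = 2,392.49 thousand (anyone who worked, including part-time for economic reasons, counts as employed).
Unemployed = 43.05 + 200.79 = 243.84 thousand (jobless and actively searching, or on temporary layoff).
Labor force = 2,392.49 + 243.84 = 2,636.33 thousand.
Not in labor force = 859.90 + 178.20 + 30.28 + 413.32 = 1,481.70 thousand (those not working and not actively searching are outside the labor force — including those who want a job but have given up searching).
Civilian working-age population = 2,636.33 + 1,481.70 = 4,118.03 thousand.
Unemployment rate = 243.84 / 2,636.33 = 9.25%.
Labor force participation rate = 2,636.33 / 4,118.03 = 64.02%.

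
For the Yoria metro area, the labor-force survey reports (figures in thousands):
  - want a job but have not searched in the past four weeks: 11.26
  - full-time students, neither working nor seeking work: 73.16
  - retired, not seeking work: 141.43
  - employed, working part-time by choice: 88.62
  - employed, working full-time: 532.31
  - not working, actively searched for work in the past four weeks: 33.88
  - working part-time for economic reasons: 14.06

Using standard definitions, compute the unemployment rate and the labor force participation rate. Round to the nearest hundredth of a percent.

Employed = 88.62 + 532.31 + 14.06 = 634.99 thousand (anyone who worked, including part-time for economic reasons, counts as employed).
Unemployed = 33.88 thousand.
Labor force = 634.99 + 33.88 = 668.87 thousand.
Not in labor force = 11.26 + 73.16 + 141.43 = 225.85 thousand (those not working and not actively searching are outside the labor force — including those who want a job but have given up searching).
Civilian working-age population = 668.87 + 225.85 = 894.72 thousand.
Unemployment rate = 33.88 / 668.87 = 5.07%.
Labor force participation rate = 668.87 / 894.72 = 74.76%.

Unemployment rate ≈ 5.07%; labor force participation rate ≈ 74.76%.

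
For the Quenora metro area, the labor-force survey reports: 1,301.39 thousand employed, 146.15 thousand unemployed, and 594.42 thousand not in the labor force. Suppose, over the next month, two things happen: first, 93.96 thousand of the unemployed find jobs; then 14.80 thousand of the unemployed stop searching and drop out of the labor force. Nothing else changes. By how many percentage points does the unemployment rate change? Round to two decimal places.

Initially, labor force = 1,301.39 + 146.15 = 1,447.54 thousand, so u = 146.15/1,447.54 = 10.10%.
After the first change, unemployed falls and employed rises by 93.96; labor force unchanged → E = 1,395.35, U = 52.19, labor force = 1,447.54 thousand.
After the second change, unemployed and labor force both fall by 14.80 → E = 1,395.35, U = 37.39, labor force = 1,432.74 thousand.
New unemployment rate = 37.39 / 1,432.74 = 2.61%.
Change = 2.61% − 10.10% = −7.49 percentage points.

The unemployment rate changes by −7.49 percentage points.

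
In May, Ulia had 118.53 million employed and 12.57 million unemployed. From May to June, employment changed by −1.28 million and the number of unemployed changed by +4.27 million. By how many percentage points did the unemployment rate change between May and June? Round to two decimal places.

May: labor force = 118.53 + 12.57 = 131.10; u = 12.57/131.10 = 9.59%.
June: labor force = 117.25 + 16.84 = 134.09; u = 16.84/134.09 = 12.56%.
Change = 12.56% − 9.59% = +2.97 pp.

The unemployment rate changed by +2.97 percentage points.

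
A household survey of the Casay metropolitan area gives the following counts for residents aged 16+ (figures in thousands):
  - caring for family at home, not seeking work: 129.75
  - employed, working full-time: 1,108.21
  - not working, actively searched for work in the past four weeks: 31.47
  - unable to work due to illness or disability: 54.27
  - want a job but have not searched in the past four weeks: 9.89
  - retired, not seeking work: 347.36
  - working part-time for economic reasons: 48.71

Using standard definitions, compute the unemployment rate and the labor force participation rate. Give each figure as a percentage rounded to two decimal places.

Unemployment rate ≈ 2.65%; labor force participation rate ≈ 68.71%.

Employed = 1,108.21 + 48.71 = 1,156.92 thousand (anyone who worked, including part-time for economic reasons, counts as employed).
Unemployed = 31.47 thousand.
Labor force = 1,156.92 + 31.47 = 1,188.39 thousand.
Not in labor force = 129.75 + 54.27 + 9.89 + 347.36 = 541.27 thousand (those not working and not actively searching are outside the labor force — including those who want a job but have given up searching).
Civilian working-age population = 1,188.39 + 541.27 = 1,729.66 thousand.
Unemployment rate = 31.47 / 1,188.39 = 2.65%.
Labor force participation rate = 1,188.39 / 1,729.66 = 68.71%.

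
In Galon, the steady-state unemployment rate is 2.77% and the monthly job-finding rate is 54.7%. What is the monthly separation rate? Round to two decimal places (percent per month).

From u* = s/(s+f): s = u·f/(1−u).
s = 0.0277 × 54.7 / (1 − 0.0277) = 1.5152 / 0.9723 ≈ 1.56% per month.

Separation rate ≈ 1.56% per month.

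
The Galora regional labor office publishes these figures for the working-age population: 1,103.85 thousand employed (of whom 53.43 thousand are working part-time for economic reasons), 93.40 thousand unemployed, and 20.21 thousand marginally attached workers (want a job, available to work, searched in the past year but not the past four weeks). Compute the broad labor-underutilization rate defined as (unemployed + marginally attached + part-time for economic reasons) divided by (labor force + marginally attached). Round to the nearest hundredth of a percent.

Broad underutilization rate ≈ 13.72%.

Labor force = 1,103.85 + 93.40 = 1,197.25 thousand.
Numerator = 93.40 + 20.21 + 53.43 = 167.04 thousand.
Denominator = 1,197.25 + 20.21 = 1,217.46 thousand.
Broad rate = 167.04 / 1,217.46 = 13.72%.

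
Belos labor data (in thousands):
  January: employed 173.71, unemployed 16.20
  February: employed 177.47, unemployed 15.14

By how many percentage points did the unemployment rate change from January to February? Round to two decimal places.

The unemployment rate changed by −0.67 percentage points.

January: labor force = 173.71 + 16.20 = 189.91; u = 16.20/189.91 = 8.53%.
February: labor force = 177.47 + 15.14 = 192.61; u = 15.14/192.61 = 7.86%.
Change = 7.86% − 8.53% = −0.67 pp.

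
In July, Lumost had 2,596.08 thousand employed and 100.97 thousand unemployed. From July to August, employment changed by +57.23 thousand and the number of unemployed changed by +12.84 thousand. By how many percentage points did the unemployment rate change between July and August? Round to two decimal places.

July: labor force = 2,596.08 + 100.97 = 2,697.05; u = 100.97/2,697.05 = 3.74%.
August: labor force = 2,653.31 + 113.81 = 2,767.12; u = 113.81/2,767.12 = 4.11%.
Change = 4.11% − 3.74% = +0.37 pp.

The unemployment rate changed by +0.37 percentage points.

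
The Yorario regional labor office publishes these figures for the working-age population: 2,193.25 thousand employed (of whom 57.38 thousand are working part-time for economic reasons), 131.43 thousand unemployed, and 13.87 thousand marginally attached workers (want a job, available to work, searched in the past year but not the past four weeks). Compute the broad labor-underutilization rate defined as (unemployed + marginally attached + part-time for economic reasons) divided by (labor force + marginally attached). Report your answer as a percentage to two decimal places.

Broad underutilization rate ≈ 8.67%.

Labor force = 2,193.25 + 131.43 = 2,324.68 thousand.
Numerator = 131.43 + 13.87 + 57.38 = 202.68 thousand.
Denominator = 2,324.68 + 13.87 = 2,338.55 thousand.
Broad rate = 202.68 / 2,338.55 = 8.67%.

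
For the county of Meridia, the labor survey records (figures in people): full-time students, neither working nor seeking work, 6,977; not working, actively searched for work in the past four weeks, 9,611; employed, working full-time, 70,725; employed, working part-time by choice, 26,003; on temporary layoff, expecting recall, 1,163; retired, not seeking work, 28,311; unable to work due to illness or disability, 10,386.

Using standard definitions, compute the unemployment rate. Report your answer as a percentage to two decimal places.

Employed = 70,725 + 26,003 = 96,728.
Unemployed = 9,611 + 1,163 = 10,774 (jobless and actively searching, or on temporary layoff).
Labor force = 96,728 + 10,774 = 107,502.
Unemployment rate = 10,774 / 107,502 = 10.02%.

Unemployment rate ≈ 10.02%.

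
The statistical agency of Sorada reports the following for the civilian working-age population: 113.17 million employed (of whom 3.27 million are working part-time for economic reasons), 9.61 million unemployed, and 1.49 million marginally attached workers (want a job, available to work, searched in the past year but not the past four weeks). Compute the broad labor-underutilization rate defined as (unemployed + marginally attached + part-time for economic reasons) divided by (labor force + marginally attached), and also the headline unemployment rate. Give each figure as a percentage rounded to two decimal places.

Broad underutilization rate ≈ 11.56%; headline unemployment rate ≈ 7.83%.

Labor force = 113.17 + 9.61 = 122.78 million.
Numerator = 9.61 + 1.49 + 3.27 = 14.37 million.
Denominator = 122.78 + 1.49 = 124.27 million.
Broad rate = 14.37 / 124.27 = 11.56%.
Headline unemployment rate = 9.61 / 122.78 = 7.83%.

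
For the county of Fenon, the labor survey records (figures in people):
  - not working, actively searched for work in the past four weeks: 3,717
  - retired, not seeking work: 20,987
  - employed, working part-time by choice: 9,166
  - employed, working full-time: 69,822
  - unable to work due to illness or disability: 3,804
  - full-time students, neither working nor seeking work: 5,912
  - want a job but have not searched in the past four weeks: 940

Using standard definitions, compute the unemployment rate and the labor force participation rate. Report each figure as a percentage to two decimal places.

Unemployment rate ≈ 4.49%; labor force participation rate ≈ 72.33%.

Employed = 9,166 + 69,822 = 78,988.
Unemployed = 3,717.
Labor force = 78,988 + 3,717 = 82,705.
Not in labor force = 20,987 + 3,804 + 5,912 + 940 = 31,643 (those not working and not actively searching are outside the labor force — including those who want a job but have given up searching).
Civilian working-age population = 82,705 + 31,643 = 114,348.
Unemployment rate = 3,717 / 82,705 = 4.49%.
Labor force participation rate = 82,705 / 114,348 = 72.33%.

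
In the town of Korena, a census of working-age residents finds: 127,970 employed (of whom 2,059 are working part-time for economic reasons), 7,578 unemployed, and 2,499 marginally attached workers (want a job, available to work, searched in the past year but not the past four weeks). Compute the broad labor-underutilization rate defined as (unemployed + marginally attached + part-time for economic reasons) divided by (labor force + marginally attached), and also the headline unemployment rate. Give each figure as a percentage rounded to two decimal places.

Labor force = 127,970 + 7,578 = 135,548.
Numerator = 7,578 + 2,499 + 2,059 = 12,136.
Denominator = 135,548 + 2,499 = 138,047.
Broad rate = 12,136 / 138,047 = 8.79%.
Headline unemployment rate = 7,578 / 135,548 = 5.59%.

Broad underutilization rate ≈ 8.79%; headline unemployment rate ≈ 5.59%.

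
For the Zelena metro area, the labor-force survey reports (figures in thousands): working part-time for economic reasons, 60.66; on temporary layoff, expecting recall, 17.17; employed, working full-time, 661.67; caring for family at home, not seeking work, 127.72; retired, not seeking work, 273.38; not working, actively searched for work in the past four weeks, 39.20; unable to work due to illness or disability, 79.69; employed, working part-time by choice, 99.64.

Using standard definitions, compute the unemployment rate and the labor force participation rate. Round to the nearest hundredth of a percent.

Unemployment rate ≈ 6.42%; labor force participation rate ≈ 64.63%.

Employed = 60.66 + 661.67 + 99.64 = 821.97 thousand (anyone who worked, including part-time for economic reasons, counts as employed).
Unemployed = 17.17 + 39.20 = 56.37 thousand (jobless and actively searching, or on temporary layoff).
Labor force = 821.97 + 56.37 = 878.34 thousand.
Not in labor force = 127.72 + 273.38 + 79.69 = 480.79 thousand (those not working and not actively searching are outside the labor force).
Civilian working-age population = 878.34 + 480.79 = 1,359.13 thousand.
Unemployment rate = 56.37 / 878.34 = 6.42%.
Labor force participation rate = 878.34 / 1,359.13 = 64.63%.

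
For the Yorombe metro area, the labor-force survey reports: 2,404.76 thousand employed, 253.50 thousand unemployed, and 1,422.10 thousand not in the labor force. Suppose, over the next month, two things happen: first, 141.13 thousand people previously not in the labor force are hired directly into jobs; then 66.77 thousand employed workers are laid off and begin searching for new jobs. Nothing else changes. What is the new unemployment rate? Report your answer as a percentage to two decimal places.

New unemployment rate ≈ 11.44%.

Initially, labor force = 2,404.76 + 253.50 = 2,658.26 thousand, so u = 253.50/2,658.26 = 9.54%.
After the first change, employed and labor force both rise by 141.13; unemployed unchanged → E = 2,545.89, U = 253.50, labor force = 2,799.39 thousand.
After the second change, employed falls and unemployed rises by 66.77; labor force unchanged → E = 2,479.12, U = 320.27, labor force = 2,799.39 thousand.
New unemployment rate = 320.27 / 2,799.39 = 11.44%.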